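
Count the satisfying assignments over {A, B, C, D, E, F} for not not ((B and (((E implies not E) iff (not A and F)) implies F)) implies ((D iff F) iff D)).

56

Initial set: {not not ((B and (((E implies not E) iff (not A and F)) implies F)) implies ((D iff F) iff D))}.
not not ((B and (((E implies not E) iff (not A and F)) implies F)) implies ((D iff F) iff D)): drop double negation, giving ((B and (((E implies not E) iff (not A and F)) implies F)) implies ((D iff F) iff D)).
((B and (((E implies not E) iff (not A and F)) implies F)) implies ((D iff F) iff D)): β-rule — branch into not (B and (((E implies not E) iff (not A and F)) implies F))  //  ((D iff F) iff D).
  branch 1 (add not (B and (((E implies not E) iff (not A and F)) implies F))):
    not (B and (((E implies not E) iff (not A and F)) implies F)): β-rule — branch into not B  //  not (((E implies not E) iff (not A and F)) implies F).
      branch 1.1 (add not B):
        ○ open, literals {B=F}.
      branch 1.2 (add not (((E implies not E) iff (not A and F)) implies F)):
        not (((E implies not E) iff (not A and F)) implies F): α-rule — add ((E implies not E) iff (not A and F)), not F.
        ((E implies not E) iff (not A and F)): β-rule — branch into (E implies not E), (not A and F)  //  not (E implies not E), not (not A and F).
          branch 1.2.1 (add (E implies not E), (not A and F)):
            (not A and F): α-rule — add not A, F.
            × closes — contains both F and not F.
          branch 1.2.2 (add not (E implies not E), not (not A and F)):
            not (E implies not E): α-rule — add E, not not E.
            not (not A and F): β-rule — branch into not not A  //  not F.
              branch 1.2.2.1 (add not not A):
                ○ open, literals {A=T, E=T, F=F}.
              branch 1.2.2.2 (add not F):
                ○ open, literals {E=T, F=F}.
  branch 2 (add ((D iff F) iff D)):
    ((D iff F) iff D): β-rule — branch into (D iff F), D  //  not (D iff F), not D.
      branch 2.1 (add (D iff F), D):
        (D iff F): β-rule — branch into D, F  //  not D, not F.
          branch 2.1.1 (add D, F):
            ○ open, literals {D=T, F=T}.
          branch 2.1.2 (add not D, not F):
            × closes — contains both D and not D.
      branch 2.2 (add not (D iff F), not D):
        not (D iff F): β-rule — branch into D, not F  //  not D, F.
          branch 2.2.1 (add D, not F):
            × closes — contains both D and not D.
          branch 2.2.2 (add not D, F):
            ○ open, literals {D=F, F=T}.
3 branches closed, 5 open.
Each open branch fixes some atoms; the unmentioned ones are free. Counting distinct full assignments: branch {B=F} (A, C, D, E, F) contributes 32 new; branch {A=T, E=T, F=F} (B, C, D) contributes 4 new; branch {E=T, F=F} (A, B, C, D) contributes 4 new; branch {D=T, F=T} (A, B, C, E) contributes 8 new; branch {D=F, F=T} (A, B, C, E) contributes 8 new. Total: 56.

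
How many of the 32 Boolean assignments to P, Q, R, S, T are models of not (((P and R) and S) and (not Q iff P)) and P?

14

Initial set: {(not (((P and R) and S) and (not Q iff P)) and P)}.
(not (((P and R) and S) and (not Q iff P)) and P): α-rule — add not (((P and R) and S) and (not Q iff P)), P.
not (((P and R) and S) and (not Q iff P)): β-rule — branch into not ((P and R) and S)  //  not (not Q iff P).
  branch 1 (add not ((P and R) and S)):
    not ((P and R) and S): β-rule — branch into not (P and R)  //  not S.
      branch 1.1 (add not (P and R)):
        not (P and R): β-rule — branch into not P  //  not R.
          branch 1.1.1 (add not P):
            × closes — contains both P and not P.
          branch 1.1.2 (add not R):
            ○ open, literals {P=true, R=false}.
      branch 1.2 (add not S):
        ○ open, literals {P=true, S=false}.
  branch 2 (add not (not Q iff P)):
    not (not Q iff P): β-rule — branch into not Q, not P  //  not not Q, P.
      branch 2.1 (add not Q, not P):
        × closes — contains both P and not P.
      branch 2.2 (add not not Q, P):
        ○ open, literals {P=true, Q=true}.
2 branches closed, 3 open.
Each open branch fixes some atoms; the unmentioned ones are free. Counting distinct full assignments: branch {P=true, R=false} (Q, S, T) contributes 8 new; branch {P=true, S=false} (Q, R, T) contributes 4 new; branch {P=true, Q=true} (R, S, T) contributes 2 new. Total: 14.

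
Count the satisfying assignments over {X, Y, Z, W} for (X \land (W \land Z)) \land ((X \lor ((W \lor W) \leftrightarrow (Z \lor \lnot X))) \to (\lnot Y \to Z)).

2

Initial set: {T ((X \land (W \land Z)) \land ((X \lor ((W \lor W) \leftrightarrow (Z \lor \lnot X))) \to (\lnot Y \to Z)))}.
T ((X \land (W \land Z)) \land ((X \lor ((W \lor W) \leftrightarrow (Z \lor \lnot X))) \to (\lnot Y \to Z))): α-rule — add T (X \land (W \land Z)), T ((X \lor ((W \lor W) \leftrightarrow (Z \lor \lnot X))) \to (\lnot Y \to Z)).
T (X \land (W \land Z)): α-rule — add T X, T (W \land Z).
T (W \land Z): α-rule — add T W, T Z.
T ((X \lor ((W \lor W) \leftrightarrow (Z \lor \lnot X))) \to (\lnot Y \to Z)): β-rule — branch into F (X \lor ((W \lor W) \leftrightarrow (Z \lor \lnot X)))  //  T (\lnot Y \to Z).
  branch 1 (add F (X \lor ((W \lor W) \leftrightarrow (Z \lor \lnot X)))):
    F (X \lor ((W \lor W) \leftrightarrow (Z \lor \lnot X))): α-rule — add F X, F ((W \lor W) \leftrightarrow (Z \lor \lnot X)).
    × closes — contains both X and \lnot X.
  branch 2 (add T (\lnot Y \to Z)):
    T (\lnot Y \to Z): β-rule — branch into F \lnot Y  //  T Z.
      branch 2.1 (add F \lnot Y):
        ○ open, literals {W=1, X=1, Y=1, Z=1}.
      branch 2.2 (add T Z):
        ○ open, literals {W=1, X=1, Z=1}.
1 branch closed, 2 open.
Each open branch fixes some atoms; the unmentioned ones are free. Counting distinct full assignments: branch {W=1, X=1, Y=1, Z=1} (none free) contributes 1 new; branch {W=1, X=1, Z=1} (Y) contributes 1 new. Total: 2.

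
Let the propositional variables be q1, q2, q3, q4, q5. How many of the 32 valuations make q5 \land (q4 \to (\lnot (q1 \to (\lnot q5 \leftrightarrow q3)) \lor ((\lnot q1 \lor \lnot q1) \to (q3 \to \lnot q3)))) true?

14

Initial set: {T (q5 \land (q4 \to (\lnot (q1 \to (\lnot q5 \leftrightarrow q3)) \lor ((\lnot q1 \lor \lnot q1) \to (q3 \to \lnot q3)))))}.
T (q5 \land (q4 \to (\lnot (q1 \to (\lnot q5 \leftrightarrow q3)) \lor ((\lnot q1 \lor \lnot q1) \to (q3 \to \lnot q3))))): α-rule — add T q5, T (q4 \to (\lnot (q1 \to (\lnot q5 \leftrightarrow q3)) \lor ((\lnot q1 \lor \lnot q1) \to (q3 \to \lnot q3)))).
T (q4 \to (\lnot (q1 \to (\lnot q5 \leftrightarrow q3)) \lor ((\lnot q1 \lor \lnot q1) \to (q3 \to \lnot q3)))): β-rule — branch into F q4  //  T (\lnot (q1 \to (\lnot q5 \leftrightarrow q3)) \lor ((\lnot q1 \lor \lnot q1) \to (q3 \to \lnot q3))).
  branch 1 (add F q4):
    ○ open, literals {q4=F, q5=T}.
  branch 2 (add T (\lnot (q1 \to (\lnot q5 \leftrightarrow q3)) \lor ((\lnot q1 \lor \lnot q1) \to (q3 \to \lnot q3)))):
    T (\lnot (q1 \to (\lnot q5 \leftrightarrow q3)) \lor ((\lnot q1 \lor \lnot q1) \to (q3 \to \lnot q3))): β-rule — branch into T \lnot (q1 \to (\lnot q5 \leftrightarrow q3))  //  T ((\lnot q1 \lor \lnot q1) \to (q3 \to \lnot q3)).
      branch 2.1 (add T \lnot (q1 \to (\lnot q5 \leftrightarrow q3))):
        T \lnot (q1 \to (\lnot q5 \leftrightarrow q3)): α-rule — add T q1, F (\lnot q5 \leftrightarrow q3).
        F (\lnot q5 \leftrightarrow q3): β-rule — branch into T \lnot q5, F q3  //  F \lnot q5, T q3.
          branch 2.1.1 (add T \lnot q5, F q3):
            × closes — contains both q5 and \lnot q5.
          branch 2.1.2 (add F \lnot q5, T q3):
            ○ open, literals {q1=T, q3=T, q5=T}.
      branch 2.2 (add T ((\lnot q1 \lor \lnot q1) \to (q3 \to \lnot q3))):
        T ((\lnot q1 \lor \lnot q1) \to (q3 \to \lnot q3)): β-rule — branch into F (\lnot q1 \lor \lnot q1)  //  T (q3 \to \lnot q3).
          branch 2.2.1 (add F (\lnot q1 \lor \lnot q1)):
            F (\lnot q1 \lor \lnot q1): α-rule — add F \lnot q1, F \lnot q1.
            ○ open, literals {q1=T, q5=T}.
          branch 2.2.2 (add T (q3 \to \lnot q3)):
            T (q3 \to \lnot q3): β-rule — branch into F q3  //  T \lnot q3.
              branch 2.2.2.1 (add F q3):
                ○ open, literals {q3=F, q5=T}.
              branch 2.2.2.2 (add T \lnot q3):
                ○ open, literals {q3=F, q5=T}.
1 branch closed, 5 open.
Each open branch fixes some atoms; the unmentioned ones are free. Counting distinct full assignments: branch {q4=F, q5=T} (q1, q2, q3) contributes 8 new; branch {q1=T, q3=T, q5=T} (q2, q4) contributes 2 new; branch {q1=T, q5=T} (q2, q3, q4) contributes 2 new; branch {q3=F, q5=T} (q1, q2, q4) contributes 2 new; branch {q3=F, q5=T} (q1, q2, q4) contributes 0 new. Total: 14.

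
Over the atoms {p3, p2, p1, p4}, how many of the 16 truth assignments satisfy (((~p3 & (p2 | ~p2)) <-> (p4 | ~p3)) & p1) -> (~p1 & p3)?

10

Initial set: {((((~p3 & (p2 | ~p2)) <-> (p4 | ~p3)) & p1) -> (~p1 & p3))}.
((((~p3 & (p2 | ~p2)) <-> (p4 | ~p3)) & p1) -> (~p1 & p3)): β-rule — branch into ~(((~p3 & (p2 | ~p2)) <-> (p4 | ~p3)) & p1)  //  (~p1 & p3).
  branch 1 (add ~(((~p3 & (p2 | ~p2)) <-> (p4 | ~p3)) & p1)):
    ~(((~p3 & (p2 | ~p2)) <-> (p4 | ~p3)) & p1): β-rule — branch into ~((~p3 & (p2 | ~p2)) <-> (p4 | ~p3))  //  ~p1.
      branch 1.1 (add ~((~p3 & (p2 | ~p2)) <-> (p4 | ~p3))):
        ~((~p3 & (p2 | ~p2)) <-> (p4 | ~p3)): β-rule — branch into (~p3 & (p2 | ~p2)), ~(p4 | ~p3)  //  ~(~p3 & (p2 | ~p2)), (p4 | ~p3).
          branch 1.1.1 (add (~p3 & (p2 | ~p2)), ~(p4 | ~p3)):
            (~p3 & (p2 | ~p2)): α-rule — add ~p3, (p2 | ~p2).
            ~(p4 | ~p3): α-rule — add ~p4, ~~p3.
            × closes — contains both p3 and ~p3.
          branch 1.1.2 (add ~(~p3 & (p2 | ~p2)), (p4 | ~p3)):
            ~(~p3 & (p2 | ~p2)): β-rule — branch into ~~p3  //  ~(p2 | ~p2).
              branch 1.1.2.1 (add ~~p3):
                (p4 | ~p3): β-rule — branch into p4  //  ~p3.
                  branch 1.1.2.1.1 (add p4):
                    ○ open, literals {p3=T, p4=T}.
                  branch 1.1.2.1.2 (add ~p3):
                    × closes — contains both p3 and ~p3.
              branch 1.1.2.2 (add ~(p2 | ~p2)):
                ~(p2 | ~p2): α-rule — add ~p2, ~~p2.
                × closes — contains both p2 and ~p2.
      branch 1.2 (add ~p1):
        ○ open, literals {p1=F}.
  branch 2 (add (~p1 & p3)):
    (~p1 & p3): α-rule — add ~p1, p3.
    ○ open, literals {p1=F, p3=T}.
3 branches closed, 3 open.
Each open branch fixes some atoms; the unmentioned ones are free. Counting distinct full assignments: branch {p3=T, p4=T} (p2, p1) contributes 4 new; branch {p1=F} (p3, p2, p4) contributes 6 new; branch {p1=F, p3=T} (p2, p4) contributes 0 new. Total: 10.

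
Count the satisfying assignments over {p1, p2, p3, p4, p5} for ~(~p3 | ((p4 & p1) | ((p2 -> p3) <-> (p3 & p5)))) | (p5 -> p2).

24

Initial set: {(~(~p3 | ((p4 & p1) | ((p2 -> p3) <-> (p3 & p5)))) | (p5 -> p2))}.
(~(~p3 | ((p4 & p1) | ((p2 -> p3) <-> (p3 & p5)))) | (p5 -> p2)): β-rule — branch into ~(~p3 | ((p4 & p1) | ((p2 -> p3) <-> (p3 & p5))))  //  (p5 -> p2).
  branch 1 (add ~(~p3 | ((p4 & p1) | ((p2 -> p3) <-> (p3 & p5))))):
    ~(~p3 | ((p4 & p1) | ((p2 -> p3) <-> (p3 & p5)))): α-rule — add ~~p3, ~((p4 & p1) | ((p2 -> p3) <-> (p3 & p5))).
    ~((p4 & p1) | ((p2 -> p3) <-> (p3 & p5))): α-rule — add ~(p4 & p1), ~((p2 -> p3) <-> (p3 & p5)).
    ~(p4 & p1): β-rule — branch into ~p4  //  ~p1.
      branch 1.1 (add ~p4):
        ~((p2 -> p3) <-> (p3 & p5)): β-rule — branch into (p2 -> p3), ~(p3 & p5)  //  ~(p2 -> p3), (p3 & p5).
          branch 1.1.1 (add (p2 -> p3), ~(p3 & p5)):
            (p2 -> p3): β-rule — branch into ~p2  //  p3.
              branch 1.1.1.1 (add ~p2):
                ~(p3 & p5): β-rule — branch into ~p3  //  ~p5.
                  branch 1.1.1.1.1 (add ~p3):
                    × closes — contains both p3 and ~p3.
                  branch 1.1.1.1.2 (add ~p5):
                    ○ open, literals {p2=0, p3=1, p4=0, p5=0}.
              branch 1.1.1.2 (add p3):
                ~(p3 & p5): β-rule — branch into ~p3  //  ~p5.
                  branch 1.1.1.2.1 (add ~p3):
                    × closes — contains both p3 and ~p3.
                  branch 1.1.1.2.2 (add ~p5):
                    ○ open, literals {p3=1, p4=0, p5=0}.
          branch 1.1.2 (add ~(p2 -> p3), (p3 & p5)):
            ~(p2 -> p3): α-rule — add p2, ~p3.
            × closes — contains both p3 and ~p3.
      branch 1.2 (add ~p1):
        ~((p2 -> p3) <-> (p3 & p5)): β-rule — branch into (p2 -> p3), ~(p3 & p5)  //  ~(p2 -> p3), (p3 & p5).
          branch 1.2.1 (add (p2 -> p3), ~(p3 & p5)):
            (p2 -> p3): β-rule — branch into ~p2  //  p3.
              branch 1.2.1.1 (add ~p2):
                ~(p3 & p5): β-rule — branch into ~p3  //  ~p5.
                  branch 1.2.1.1.1 (add ~p3):
                    × closes — contains both p3 and ~p3.
                  branch 1.2.1.1.2 (add ~p5):
                    ○ open, literals {p1=0, p2=0, p3=1, p5=0}.
              branch 1.2.1.2 (add p3):
                ~(p3 & p5): β-rule — branch into ~p3  //  ~p5.
                  branch 1.2.1.2.1 (add ~p3):
                    × closes — contains both p3 and ~p3.
                  branch 1.2.1.2.2 (add ~p5):
                    ○ open, literals {p1=0, p3=1, p5=0}.
          branch 1.2.2 (add ~(p2 -> p3), (p3 & p5)):
            ~(p2 -> p3): α-rule — add p2, ~p3.
            × closes — contains both p3 and ~p3.
  branch 2 (add (p5 -> p2)):
    (p5 -> p2): β-rule — branch into ~p5  //  p2.
      branch 2.1 (add ~p5):
        ○ open, literals {p5=0}.
      branch 2.2 (add p2):
        ○ open, literals {p2=1}.
6 branches closed, 6 open.
Each open branch fixes some atoms; the unmentioned ones are free. Counting distinct full assignments: branch {p2=0, p3=1, p4=0, p5=0} (p1) contributes 2 new; branch {p3=1, p4=0, p5=0} (p1, p2) contributes 2 new; branch {p1=0, p2=0, p3=1, p5=0} (p4) contributes 1 new; branch {p1=0, p3=1, p5=0} (p2, p4) contributes 1 new; branch {p5=0} (p1, p2, p3, p4) contributes 10 new; branch {p2=1} (p1, p3, p4, p5) contributes 8 new. Total: 24.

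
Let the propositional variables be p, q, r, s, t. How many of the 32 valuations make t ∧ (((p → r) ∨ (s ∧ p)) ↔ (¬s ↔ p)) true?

6

Initial set: {T (t ∧ (((p → r) ∨ (s ∧ p)) ↔ (¬s ↔ p)))}.
T (t ∧ (((p → r) ∨ (s ∧ p)) ↔ (¬s ↔ p))): α-rule — add T t, T (((p → r) ∨ (s ∧ p)) ↔ (¬s ↔ p)).
T (((p → r) ∨ (s ∧ p)) ↔ (¬s ↔ p)): β-rule — branch into T ((p → r) ∨ (s ∧ p)), T (¬s ↔ p)  //  F ((p → r) ∨ (s ∧ p)), F (¬s ↔ p).
  branch 1 (add T ((p → r) ∨ (s ∧ p)), T (¬s ↔ p)):
    T ((p → r) ∨ (s ∧ p)): β-rule — branch into T (p → r)  //  T (s ∧ p).
      branch 1.1 (add T (p → r)):
        T (¬s ↔ p): β-rule — branch into T ¬s, T p  //  F ¬s, F p.
          branch 1.1.1 (add T ¬s, T p):
            T (p → r): β-rule — branch into F p  //  T r.
              branch 1.1.1.1 (add F p):
                × closes — contains both p and ¬p.
              branch 1.1.1.2 (add T r):
                ○ open, literals {p=true, r=true, s=false, t=true}.
          branch 1.1.2 (add F ¬s, F p):
            T (p → r): β-rule — branch into F p  //  T r.
              branch 1.1.2.1 (add F p):
                ○ open, literals {p=false, s=true, t=true}.
              branch 1.1.2.2 (add T r):
                ○ open, literals {p=false, r=true, s=true, t=true}.
      branch 1.2 (add T (s ∧ p)):
        T (s ∧ p): α-rule — add T s, T p.
        T (¬s ↔ p): β-rule — branch into T ¬s, T p  //  F ¬s, F p.
          branch 1.2.1 (add T ¬s, T p):
            × closes — contains both s and ¬s.
          branch 1.2.2 (add F ¬s, F p):
            × closes — contains both p and ¬p.
  branch 2 (add F ((p → r) ∨ (s ∧ p)), F (¬s ↔ p)):
    F ((p → r) ∨ (s ∧ p)): α-rule — add F (p → r), F (s ∧ p).
    F (p → r): α-rule — add T p, F r.
    F (¬s ↔ p): β-rule — branch into T ¬s, F p  //  F ¬s, T p.
      branch 2.1 (add T ¬s, F p):
        × closes — contains both p and ¬p.
      branch 2.2 (add F ¬s, T p):
        F (s ∧ p): β-rule — branch into F s  //  F p.
          branch 2.2.1 (add F s):
            × closes — contains both s and ¬s.
          branch 2.2.2 (add F p):
            × closes — contains both p and ¬p.
6 branches closed, 3 open.
Each open branch fixes some atoms; the unmentioned ones are free. Counting distinct full assignments: branch {p=true, r=true, s=false, t=true} (q) contributes 2 new; branch {p=false, s=true, t=true} (q, r) contributes 4 new; branch {p=false, r=true, s=true, t=true} (q) contributes 0 new. Total: 6.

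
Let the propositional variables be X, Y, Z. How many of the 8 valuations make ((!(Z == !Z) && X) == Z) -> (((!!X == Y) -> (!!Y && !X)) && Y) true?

5

Initial set: {(((!(Z == !Z) && X) == Z) -> (((!!X == Y) -> (!!Y && !X)) && Y))}.
(((!(Z == !Z) && X) == Z) -> (((!!X == Y) -> (!!Y && !X)) && Y)): β-rule — branch into !((!(Z == !Z) && X) == Z)  //  (((!!X == Y) -> (!!Y && !X)) && Y).
  branch 1 (add !((!(Z == !Z) && X) == Z)):
    !((!(Z == !Z) && X) == Z): β-rule — branch into (!(Z == !Z) && X), !Z  //  !(!(Z == !Z) && X), Z.
      branch 1.1 (add (!(Z == !Z) && X), !Z):
        (!(Z == !Z) && X): α-rule — add !(Z == !Z), X.
        !(Z == !Z): β-rule — branch into Z, !!Z  //  !Z, !Z.
          branch 1.1.1 (add Z, !!Z):
            × closes — contains both Z and !Z.
          branch 1.1.2 (add !Z, !Z):
            ○ open, literals {X=true, Z=false}.
      branch 1.2 (add !(!(Z == !Z) && X), Z):
        !(!(Z == !Z) && X): β-rule — branch into !!(Z == !Z)  //  !X.
          branch 1.2.1 (add !!(Z == !Z)):
            !!(Z == !Z): β-rule — branch into Z, !Z  //  !Z, !!Z.
              branch 1.2.1.1 (add Z, !Z):
                × closes — contains both Z and !Z.
              branch 1.2.1.2 (add !Z, !!Z):
                × closes — contains both Z and !Z.
          branch 1.2.2 (add !X):
            ○ open, literals {X=false, Z=true}.
  branch 2 (add (((!!X == Y) -> (!!Y && !X)) && Y)):
    (((!!X == Y) -> (!!Y && !X)) && Y): α-rule — add ((!!X == Y) -> (!!Y && !X)), Y.
    ((!!X == Y) -> (!!Y && !X)): β-rule — branch into !(!!X == Y)  //  (!!Y && !X).
      branch 2.1 (add !(!!X == Y)):
        !(!!X == Y): β-rule — branch into !!X, !Y  //  !!!X, Y.
          branch 2.1.1 (add !!X, !Y):
            × closes — contains both Y and !Y.
          branch 2.1.2 (add !!!X, Y):
            !!!X: drop double negation, giving !X.
            ○ open, literals {X=false, Y=true}.
      branch 2.2 (add (!!Y && !X)):
        (!!Y && !X): α-rule — add !!Y, !X.
        !!Y: drop double negation, giving Y.
        ○ open, literals {X=false, Y=true}.
4 branches closed, 4 open.
Each open branch fixes some atoms; the unmentioned ones are free. Counting distinct full assignments: branch {X=true, Z=false} (Y) contributes 2 new; branch {X=false, Z=true} (Y) contributes 2 new; branch {X=false, Y=true} (Z) contributes 1 new; branch {X=false, Y=true} (Z) contributes 0 new. Total: 5.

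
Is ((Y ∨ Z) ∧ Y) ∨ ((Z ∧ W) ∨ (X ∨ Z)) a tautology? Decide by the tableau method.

Assume the negation and expand:
Initial set: {¬(((Y ∨ Z) ∧ Y) ∨ ((Z ∧ W) ∨ (X ∨ Z)))}.
¬(((Y ∨ Z) ∧ Y) ∨ ((Z ∧ W) ∨ (X ∨ Z))): α-rule — add ¬((Y ∨ Z) ∧ Y), ¬((Z ∧ W) ∨ (X ∨ Z)).
¬((Z ∧ W) ∨ (X ∨ Z)): α-rule — add ¬(Z ∧ W), ¬(X ∨ Z).
¬(X ∨ Z): α-rule — add ¬X, ¬Z.
¬((Y ∨ Z) ∧ Y): β-rule — branch into ¬(Y ∨ Z)  //  ¬Y.
  branch 1 (add ¬(Y ∨ Z)):
    ¬(Y ∨ Z): α-rule — add ¬Y, ¬Z.
    ¬(Z ∧ W): β-rule — branch into ¬Z  //  ¬W.
      branch 1.1 (add ¬Z):
        ○ open, literals {X=0, Y=0, Z=0}.
      branch 1.2 (add ¬W):
        ○ open, literals {W=0, X=0, Y=0, Z=0}.
  branch 2 (add ¬Y):
    ¬(Z ∧ W): β-rule — branch into ¬Z  //  ¬W.
      branch 2.1 (add ¬Z):
        ○ open, literals {X=0, Y=0, Z=0}.
      branch 2.2 (add ¬W):
        ○ open, literals {W=0, X=0, Y=0, Z=0}.
0 branches closed, 4 open.
An open branch gives a countermodel: X=0, Y=0, Z=0 (unmentioned atoms arbitrary); under it the original formula is false.

Not valid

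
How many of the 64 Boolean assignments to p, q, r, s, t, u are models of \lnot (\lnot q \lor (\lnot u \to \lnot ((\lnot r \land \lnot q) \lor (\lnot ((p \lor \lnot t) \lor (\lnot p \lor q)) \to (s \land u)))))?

Initial set: {\lnot (\lnot q \lor (\lnot u \to \lnot ((\lnot r \land \lnot q) \lor (\lnot ((p \lor \lnot t) \lor (\lnot p \lor q)) \to (s \land u)))))}.
\lnot (\lnot q \lor (\lnot u \to \lnot ((\lnot r \land \lnot q) \lor (\lnot ((p \lor \lnot t) \lor (\lnot p \lor q)) \to (s \land u))))): α-rule — add \lnot \lnot q, \lnot (\lnot u \to \lnot ((\lnot r \land \lnot q) \lor (\lnot ((p \lor \lnot t) \lor (\lnot p \lor q)) \to (s \land u)))).
\lnot (\lnot u \to \lnot ((\lnot r \land \lnot q) \lor (\lnot ((p \lor \lnot t) \lor (\lnot p \lor q)) \to (s \land u)))): α-rule — add \lnot u, \lnot \lnot ((\lnot r \land \lnot q) \lor (\lnot ((p \lor \lnot t) \lor (\lnot p \lor q)) \to (s \land u))).
\lnot \lnot ((\lnot r \land \lnot q) \lor (\lnot ((p \lor \lnot t) \lor (\lnot p \lor q)) \to (s \land u))): β-rule — branch into (\lnot r \land \lnot q)  //  (\lnot ((p \lor \lnot t) \lor (\lnot p \lor q)) \to (s \land u)).
  branch 1 (add (\lnot r \land \lnot q)):
    (\lnot r \land \lnot q): α-rule — add \lnot r, \lnot q.
    × closes — contains both q and \lnot q.
  branch 2 (add (\lnot ((p \lor \lnot t) \lor (\lnot p \lor q)) \to (s \land u))):
    (\lnot ((p \lor \lnot t) \lor (\lnot p \lor q)) \to (s \land u)): β-rule — branch into \lnot \lnot ((p \lor \lnot t) \lor (\lnot p \lor q))  //  (s \land u).
      branch 2.1 (add \lnot \lnot ((p \lor \lnot t) \lor (\lnot p \lor q))):
        \lnot \lnot ((p \lor \lnot t) \lor (\lnot p \lor q)): β-rule — branch into (p \lor \lnot t)  //  (\lnot p \lor q).
          branch 2.1.1 (add (p \lor \lnot t)):
            (p \lor \lnot t): β-rule — branch into p  //  \lnot t.
              branch 2.1.1.1 (add p):
                ○ open, literals {p=T, q=T, u=F}.
              branch 2.1.1.2 (add \lnot t):
                ○ open, literals {q=T, t=F, u=F}.
          branch 2.1.2 (add (\lnot p \lor q)):
            (\lnot p \lor q): β-rule — branch into \lnot p  //  q.
              branch 2.1.2.1 (add \lnot p):
                ○ open, literals {p=F, q=T, u=F}.
              branch 2.1.2.2 (add q):
                ○ open, literals {q=T, u=F}.
      branch 2.2 (add (s \land u)):
        (s \land u): α-rule — add s, u.
        × closes — contains both u and \lnot u.
2 branches closed, 4 open.
Each open branch fixes some atoms; the unmentioned ones are free. Counting distinct full assignments: branch {p=T, q=T, u=F} (r, s, t) contributes 8 new; branch {q=T, t=F, u=F} (p, r, s) contributes 4 new; branch {p=F, q=T, u=F} (r, s, t) contributes 4 new; branch {q=T, u=F} (p, r, s, t) contributes 0 new. Total: 16.

16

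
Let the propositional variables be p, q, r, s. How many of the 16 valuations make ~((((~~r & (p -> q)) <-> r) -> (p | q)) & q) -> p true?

Initial set: {(~((((~~r & (p -> q)) <-> r) -> (p | q)) & q) -> p)}.
(~((((~~r & (p -> q)) <-> r) -> (p | q)) & q) -> p): β-rule — branch into ~~((((~~r & (p -> q)) <-> r) -> (p | q)) & q)  //  p.
  branch 1 (add ~~((((~~r & (p -> q)) <-> r) -> (p | q)) & q)):
    ~~((((~~r & (p -> q)) <-> r) -> (p | q)) & q): α-rule — add (((~~r & (p -> q)) <-> r) -> (p | q)), q.
    (((~~r & (p -> q)) <-> r) -> (p | q)): β-rule — branch into ~((~~r & (p -> q)) <-> r)  //  (p | q).
      branch 1.1 (add ~((~~r & (p -> q)) <-> r)):
        ~((~~r & (p -> q)) <-> r): β-rule — branch into (~~r & (p -> q)), ~r  //  ~(~~r & (p -> q)), r.
          branch 1.1.1 (add (~~r & (p -> q)), ~r):
            (~~r & (p -> q)): α-rule — add ~~r, (p -> q).
            ~~r: drop double negation, giving r.
            × closes — contains both r and ~r.
          branch 1.1.2 (add ~(~~r & (p -> q)), r):
            ~(~~r & (p -> q)): β-rule — branch into ~~~r  //  ~(p -> q).
              branch 1.1.2.1 (add ~~~r):
                ~~~r: drop double negation, giving ~r.
                × closes — contains both r and ~r.
              branch 1.1.2.2 (add ~(p -> q)):
                ~(p -> q): α-rule — add p, ~q.
                × closes — contains both q and ~q.
      branch 1.2 (add (p | q)):
        (p | q): β-rule — branch into p  //  q.
          branch 1.2.1 (add p):
            ○ open, literals {p=true, q=true}.
          branch 1.2.2 (add q):
            ○ open, literals {q=true}.
  branch 2 (add p):
    ○ open, literals {p=true}.
3 branches closed, 3 open.
Each open branch fixes some atoms; the unmentioned ones are free. Counting distinct full assignments: branch {p=true, q=true} (r, s) contributes 4 new; branch {q=true} (p, r, s) contributes 4 new; branch {p=true} (q, r, s) contributes 4 new. Total: 12.

12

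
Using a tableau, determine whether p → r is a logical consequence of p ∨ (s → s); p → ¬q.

Initial set: {T (p ∨ (s → s)); T (p → ¬q); F (p → r)}.
F (p → r): α-rule — add T p, F r.
T (p ∨ (s → s)): β-rule — branch into T p  //  T (s → s).
  branch 1 (add T p):
    T (p → ¬q): β-rule — branch into F p  //  T ¬q.
      branch 1.1 (add F p):
        × closes — contains both p and ¬p.
      branch 1.2 (add T ¬q):
        ○ open, literals {p=T, q=F, r=F}.
  branch 2 (add T (s → s)):
    T (p → ¬q): β-rule — branch into F p  //  T ¬q.
      branch 2.1 (add F p):
        × closes — contains both p and ¬p.
      branch 2.2 (add T ¬q):
        T (s → s): β-rule — branch into F s  //  T s.
          branch 2.2.1 (add F s):
            ○ open, literals {p=T, q=F, r=F, s=F}.
          branch 2.2.2 (add T s):
            ○ open, literals {p=T, q=F, r=F, s=T}.
2 branches closed, 3 open.
An open branch gives a countermodel: p=T, q=F, r=F (unmentioned atoms arbitrary); the premises hold there but the conclusion fails.

No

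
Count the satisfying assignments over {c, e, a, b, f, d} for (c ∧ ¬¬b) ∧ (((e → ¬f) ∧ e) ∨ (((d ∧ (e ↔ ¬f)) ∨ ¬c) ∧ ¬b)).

4

Initial set: {((c ∧ ¬¬b) ∧ (((e → ¬f) ∧ e) ∨ (((d ∧ (e ↔ ¬f)) ∨ ¬c) ∧ ¬b)))}.
((c ∧ ¬¬b) ∧ (((e → ¬f) ∧ e) ∨ (((d ∧ (e ↔ ¬f)) ∨ ¬c) ∧ ¬b))): α-rule — add (c ∧ ¬¬b), (((e → ¬f) ∧ e) ∨ (((d ∧ (e ↔ ¬f)) ∨ ¬c) ∧ ¬b)).
(c ∧ ¬¬b): α-rule — add c, ¬¬b.
¬¬b: drop double negation, giving b.
(((e → ¬f) ∧ e) ∨ (((d ∧ (e ↔ ¬f)) ∨ ¬c) ∧ ¬b)): β-rule — branch into ((e → ¬f) ∧ e)  //  (((d ∧ (e ↔ ¬f)) ∨ ¬c) ∧ ¬b).
  branch 1 (add ((e → ¬f) ∧ e)):
    ((e → ¬f) ∧ e): α-rule — add (e → ¬f), e.
    (e → ¬f): β-rule — branch into ¬e  //  ¬f.
      branch 1.1 (add ¬e):
        × closes — contains both e and ¬e.
      branch 1.2 (add ¬f):
        ○ open, literals {b=true, c=true, e=true, f=false}.
  branch 2 (add (((d ∧ (e ↔ ¬f)) ∨ ¬c) ∧ ¬b)):
    (((d ∧ (e ↔ ¬f)) ∨ ¬c) ∧ ¬b): α-rule — add ((d ∧ (e ↔ ¬f)) ∨ ¬c), ¬b.
    × closes — contains both b and ¬b.
2 branches closed, 1 open.
Each open branch fixes some atoms; the unmentioned ones are free. Counting distinct full assignments: branch {b=true, c=true, e=true, f=false} (a, d) contributes 4 new. Total: 4.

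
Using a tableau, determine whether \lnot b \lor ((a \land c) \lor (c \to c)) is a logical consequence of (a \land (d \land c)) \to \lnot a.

Initial set: {T ((a \land (d \land c)) \to \lnot a); F (\lnot b \lor ((a \land c) \lor (c \to c)))}.
F (\lnot b \lor ((a \land c) \lor (c \to c))): α-rule — add F \lnot b, F ((a \land c) \lor (c \to c)).
F ((a \land c) \lor (c \to c)): α-rule — add F (a \land c), F (c \to c).
F (c \to c): α-rule — add T c, F c.
× closes — contains both c and \lnot c.
All 1 branch closes.
Every branch closed, so the premises entail the conclusion.

Yes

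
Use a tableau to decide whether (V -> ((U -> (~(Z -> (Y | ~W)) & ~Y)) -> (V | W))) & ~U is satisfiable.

Initial set: {((V -> ((U -> (~(Z -> (Y | ~W)) & ~Y)) -> (V | W))) & ~U)}.
((V -> ((U -> (~(Z -> (Y | ~W)) & ~Y)) -> (V | W))) & ~U): α-rule — add (V -> ((U -> (~(Z -> (Y | ~W)) & ~Y)) -> (V | W))), ~U.
(V -> ((U -> (~(Z -> (Y | ~W)) & ~Y)) -> (V | W))): β-rule — branch into ~V  //  ((U -> (~(Z -> (Y | ~W)) & ~Y)) -> (V | W)).
  branch 1 (add ~V):
    ○ open, literals {U=false, V=false}.
  branch 2 (add ((U -> (~(Z -> (Y | ~W)) & ~Y)) -> (V | W))):
    ((U -> (~(Z -> (Y | ~W)) & ~Y)) -> (V | W)): β-rule — branch into ~(U -> (~(Z -> (Y | ~W)) & ~Y))  //  (V | W).
      branch 2.1 (add ~(U -> (~(Z -> (Y | ~W)) & ~Y))):
        ~(U -> (~(Z -> (Y | ~W)) & ~Y)): α-rule — add U, ~(~(Z -> (Y | ~W)) & ~Y).
        × closes — contains both U and ~U.
      branch 2.2 (add (V | W)):
        (V | W): β-rule — branch into V  //  W.
          branch 2.2.1 (add V):
            ○ open, literals {U=false, V=true}.
          branch 2.2.2 (add W):
            ○ open, literals {U=false, W=true}.
1 branch closed, 3 open.
An open branch gives a satisfying assignment: U=false, V=false.

Satisfiable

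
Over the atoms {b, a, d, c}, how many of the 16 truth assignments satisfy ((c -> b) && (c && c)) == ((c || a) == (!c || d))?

8

Initial set: {(((c -> b) && (c && c)) == ((c || a) == (!c || d)))}.
(((c -> b) && (c && c)) == ((c || a) == (!c || d))): β-rule — branch into ((c -> b) && (c && c)), ((c || a) == (!c || d))  //  !((c -> b) && (c && c)), !((c || a) == (!c || d)).
  branch 1 (add ((c -> b) && (c && c)), ((c || a) == (!c || d))):
    ((c -> b) && (c && c)): α-rule — add (c -> b), (c && c).
    (c && c): α-rule — add c, c.
    ((c || a) == (!c || d)): β-rule — branch into (c || a), (!c || d)  //  !(c || a), !(!c || d).
      branch 1.1 (add (c || a), (!c || d)):
        (c -> b): β-rule — branch into !c  //  b.
          branch 1.1.1 (add !c):
            × closes — contains both c and !c.
          branch 1.1.2 (add b):
            (c || a): β-rule — branch into c  //  a.
              branch 1.1.2.1 (add c):
                (!c || d): β-rule — branch into !c  //  d.
                  branch 1.1.2.1.1 (add !c):
                    × closes — contains both c and !c.
                  branch 1.1.2.1.2 (add d):
                    ○ open, literals {b=1, c=1, d=1}.
              branch 1.1.2.2 (add a):
                (!c || d): β-rule — branch into !c  //  d.
                  branch 1.1.2.2.1 (add !c):
                    × closes — contains both c and !c.
                  branch 1.1.2.2.2 (add d):
                    ○ open, literals {a=1, b=1, c=1, d=1}.
      branch 1.2 (add !(c || a), !(!c || d)):
        !(c || a): α-rule — add !c, !a.
        × closes — contains both c and !c.
  branch 2 (add !((c -> b) && (c && c)), !((c || a) == (!c || d))):
    !((c -> b) && (c && c)): β-rule — branch into !(c -> b)  //  !(c && c).
      branch 2.1 (add !(c -> b)):
        !(c -> b): α-rule — add c, !b.
        !((c || a) == (!c || d)): β-rule — branch into (c || a), !(!c || d)  //  !(c || a), (!c || d).
          branch 2.1.1 (add (c || a), !(!c || d)):
            !(!c || d): α-rule — add !!c, !d.
            (c || a): β-rule — branch into c  //  a.
              branch 2.1.1.1 (add c):
                ○ open, literals {b=0, c=1, d=0}.
              branch 2.1.1.2 (add a):
                ○ open, literals {a=1, b=0, c=1, d=0}.
          branch 2.1.2 (add !(c || a), (!c || d)):
            !(c || a): α-rule — add !c, !a.
            × closes — contains both c and !c.
      branch 2.2 (add !(c && c)):
        !((c || a) == (!c || d)): β-rule — branch into (c || a), !(!c || d)  //  !(c || a), (!c || d).
          branch 2.2.1 (add (c || a), !(!c || d)):
            !(!c || d): α-rule — add !!c, !d.
            !(c && c): β-rule — branch into !c  //  !c.
              branch 2.2.1.1 (add !c):
                × closes — contains both c and !c.
              branch 2.2.1.2 (add !c):
                × closes — contains both c and !c.
          branch 2.2.2 (add !(c || a), (!c || d)):
            !(c || a): α-rule — add !c, !a.
            !(c && c): β-rule — branch into !c  //  !c.
              branch 2.2.2.1 (add !c):
                (!c || d): β-rule — branch into !c  //  d.
                  branch 2.2.2.1.1 (add !c):
                    ○ open, literals {a=0, c=0}.
                  branch 2.2.2.1.2 (add d):
                    ○ open, literals {a=0, c=0, d=1}.
              branch 2.2.2.2 (add !c):
                (!c || d): β-rule — branch into !c  //  d.
                  branch 2.2.2.2.1 (add !c):
                    ○ open, literals {a=0, c=0}.
                  branch 2.2.2.2.2 (add d):
                    ○ open, literals {a=0, c=0, d=1}.
7 branches closed, 8 open.
Each open branch fixes some atoms; the unmentioned ones are free. Counting distinct full assignments: branch {b=1, c=1, d=1} (a) contributes 2 new; branch {a=1, b=1, c=1, d=1} (none free) contributes 0 new; branch {b=0, c=1, d=0} (a) contributes 2 new; branch {a=1, b=0, c=1, d=0} (none free) contributes 0 new; branch {a=0, c=0} (b, d) contributes 4 new; branch {a=0, c=0, d=1} (b) contributes 0 new; branch {a=0, c=0} (b, d) contributes 0 new; branch {a=0, c=0, d=1} (b) contributes 0 new. Total: 8.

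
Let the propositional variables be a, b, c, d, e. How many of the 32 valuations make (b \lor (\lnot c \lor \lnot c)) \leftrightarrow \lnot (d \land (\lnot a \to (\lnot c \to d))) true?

16

Initial set: {((b \lor (\lnot c \lor \lnot c)) \leftrightarrow \lnot (d \land (\lnot a \to (\lnot c \to d))))}.
((b \lor (\lnot c \lor \lnot c)) \leftrightarrow \lnot (d \land (\lnot a \to (\lnot c \to d)))): β-rule — branch into (b \lor (\lnot c \lor \lnot c)), \lnot (d \land (\lnot a \to (\lnot c \to d)))  //  \lnot (b \lor (\lnot c \lor \lnot c)), \lnot \lnot (d \land (\lnot a \to (\lnot c \to d))).
  branch 1 (add (b \lor (\lnot c \lor \lnot c)), \lnot (d \land (\lnot a \to (\lnot c \to d)))):
    (b \lor (\lnot c \lor \lnot c)): β-rule — branch into b  //  (\lnot c \lor \lnot c).
      branch 1.1 (add b):
        \lnot (d \land (\lnot a \to (\lnot c \to d))): β-rule — branch into \lnot d  //  \lnot (\lnot a \to (\lnot c \to d)).
          branch 1.1.1 (add \lnot d):
            ○ open, literals {b=T, d=F}.
          branch 1.1.2 (add \lnot (\lnot a \to (\lnot c \to d))):
            \lnot (\lnot a \to (\lnot c \to d)): α-rule — add \lnot a, \lnot (\lnot c \to d).
            \lnot (\lnot c \to d): α-rule — add \lnot c, \lnot d.
            ○ open, literals {a=F, b=T, c=F, d=F}.
      branch 1.2 (add (\lnot c \lor \lnot c)):
        \lnot (d \land (\lnot a \to (\lnot c \to d))): β-rule — branch into \lnot d  //  \lnot (\lnot a \to (\lnot c \to d)).
          branch 1.2.1 (add \lnot d):
            (\lnot c \lor \lnot c): β-rule — branch into \lnot c  //  \lnot c.
              branch 1.2.1.1 (add \lnot c):
                ○ open, literals {c=F, d=F}.
              branch 1.2.1.2 (add \lnot c):
                ○ open, literals {c=F, d=F}.
          branch 1.2.2 (add \lnot (\lnot a \to (\lnot c \to d))):
            \lnot (\lnot a \to (\lnot c \to d)): α-rule — add \lnot a, \lnot (\lnot c \to d).
            \lnot (\lnot c \to d): α-rule — add \lnot c, \lnot d.
            (\lnot c \lor \lnot c): β-rule — branch into \lnot c  //  \lnot c.
              branch 1.2.2.1 (add \lnot c):
                ○ open, literals {a=F, c=F, d=F}.
              branch 1.2.2.2 (add \lnot c):
                ○ open, literals {a=F, c=F, d=F}.
  branch 2 (add \lnot (b \lor (\lnot c \lor \lnot c)), \lnot \lnot (d \land (\lnot a \to (\lnot c \to d)))):
    \lnot (b \lor (\lnot c \lor \lnot c)): α-rule — add \lnot b, \lnot (\lnot c \lor \lnot c).
    \lnot \lnot (d \land (\lnot a \to (\lnot c \to d))): α-rule — add d, (\lnot a \to (\lnot c \to d)).
    \lnot (\lnot c \lor \lnot c): α-rule — add \lnot \lnot c, \lnot \lnot c.
    (\lnot a \to (\lnot c \to d)): β-rule — branch into \lnot \lnot a  //  (\lnot c \to d).
      branch 2.1 (add \lnot \lnot a):
        ○ open, literals {a=T, b=F, c=T, d=T}.
      branch 2.2 (add (\lnot c \to d)):
        (\lnot c \to d): β-rule — branch into \lnot \lnot c  //  d.
          branch 2.2.1 (add \lnot \lnot c):
            ○ open, literals {b=F, c=T, d=T}.
          branch 2.2.2 (add d):
            ○ open, literals {b=F, c=T, d=T}.
0 branches closed, 9 open.
Each open branch fixes some atoms; the unmentioned ones are free. Counting distinct full assignments: branch {b=T, d=F} (a, c, e) contributes 8 new; branch {a=F, b=T, c=F, d=F} (e) contributes 0 new; branch {c=F, d=F} (a, b, e) contributes 4 new; branch {c=F, d=F} (a, b, e) contributes 0 new; branch {a=F, c=F, d=F} (b, e) contributes 0 new; branch {a=F, c=F, d=F} (b, e) contributes 0 new; branch {a=T, b=F, c=T, d=T} (e) contributes 2 new; branch {b=F, c=T, d=T} (a, e) contributes 2 new; branch {b=F, c=T, d=T} (a, e) contributes 0 new. Total: 16.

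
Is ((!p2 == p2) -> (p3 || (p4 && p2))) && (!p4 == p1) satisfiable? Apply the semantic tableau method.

Satisfiable

Initial set: {(((!p2 == p2) -> (p3 || (p4 && p2))) && (!p4 == p1))}.
(((!p2 == p2) -> (p3 || (p4 && p2))) && (!p4 == p1)): α-rule — add ((!p2 == p2) -> (p3 || (p4 && p2))), (!p4 == p1).
((!p2 == p2) -> (p3 || (p4 && p2))): β-rule — branch into !(!p2 == p2)  //  (p3 || (p4 && p2)).
  branch 1 (add !(!p2 == p2)):
    (!p4 == p1): β-rule — branch into !p4, p1  //  !!p4, !p1.
      branch 1.1 (add !p4, p1):
        !(!p2 == p2): β-rule — branch into !p2, !p2  //  !!p2, p2.
          branch 1.1.1 (add !p2, !p2):
            ○ open, literals {p1=T, p2=F, p4=F}.
          branch 1.1.2 (add !!p2, p2):
            ○ open, literals {p1=T, p2=T, p4=F}.
      branch 1.2 (add !!p4, !p1):
        !(!p2 == p2): β-rule — branch into !p2, !p2  //  !!p2, p2.
          branch 1.2.1 (add !p2, !p2):
            ○ open, literals {p1=F, p2=F, p4=T}.
          branch 1.2.2 (add !!p2, p2):
            ○ open, literals {p1=F, p2=T, p4=T}.
  branch 2 (add (p3 || (p4 && p2))):
    (!p4 == p1): β-rule — branch into !p4, p1  //  !!p4, !p1.
      branch 2.1 (add !p4, p1):
        (p3 || (p4 && p2)): β-rule — branch into p3  //  (p4 && p2).
          branch 2.1.1 (add p3):
            ○ open, literals {p1=T, p3=T, p4=F}.
          branch 2.1.2 (add (p4 && p2)):
            (p4 && p2): α-rule — add p4, p2.
            × closes — contains both p4 and !p4.
      branch 2.2 (add !!p4, !p1):
        (p3 || (p4 && p2)): β-rule — branch into p3  //  (p4 && p2).
          branch 2.2.1 (add p3):
            ○ open, literals {p1=F, p3=T, p4=T}.
          branch 2.2.2 (add (p4 && p2)):
            (p4 && p2): α-rule — add p4, p2.
            ○ open, literals {p1=F, p2=T, p4=T}.
1 branch closed, 7 open.
An open branch gives a satisfying assignment: p1=T, p2=F, p4=F.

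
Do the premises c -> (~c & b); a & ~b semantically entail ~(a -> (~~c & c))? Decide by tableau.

Initial set: {(c -> (~c & b)); (a & ~b); ~~(a -> (~~c & c))}.
(a & ~b): α-rule — add a, ~b.
(c -> (~c & b)): β-rule — branch into ~c  //  (~c & b).
  branch 1 (add ~c):
    ~~(a -> (~~c & c)): β-rule — branch into ~a  //  (~~c & c).
      branch 1.1 (add ~a):
        × closes — contains both a and ~a.
      branch 1.2 (add (~~c & c)):
        (~~c & c): α-rule — add ~~c, c.
        × closes — contains both c and ~c.
  branch 2 (add (~c & b)):
    (~c & b): α-rule — add ~c, b.
    × closes — contains both b and ~b.
All 3 branches close.
Every branch closed, so the premises entail the conclusion.

Yes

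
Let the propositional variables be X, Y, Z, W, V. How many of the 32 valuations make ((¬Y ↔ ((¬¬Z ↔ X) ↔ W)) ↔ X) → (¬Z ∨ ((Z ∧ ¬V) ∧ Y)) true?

Initial set: {T (((¬Y ↔ ((¬¬Z ↔ X) ↔ W)) ↔ X) → (¬Z ∨ ((Z ∧ ¬V) ∧ Y)))}.
T (((¬Y ↔ ((¬¬Z ↔ X) ↔ W)) ↔ X) → (¬Z ∨ ((Z ∧ ¬V) ∧ Y))): β-rule — branch into F ((¬Y ↔ ((¬¬Z ↔ X) ↔ W)) ↔ X)  //  T (¬Z ∨ ((Z ∧ ¬V) ∧ Y)).
  branch 1 (add F ((¬Y ↔ ((¬¬Z ↔ X) ↔ W)) ↔ X)):
    F ((¬Y ↔ ((¬¬Z ↔ X) ↔ W)) ↔ X): β-rule — branch into T (¬Y ↔ ((¬¬Z ↔ X) ↔ W)), F X  //  F (¬Y ↔ ((¬¬Z ↔ X) ↔ W)), T X.
      branch 1.1 (add T (¬Y ↔ ((¬¬Z ↔ X) ↔ W)), F X):
        T (¬Y ↔ ((¬¬Z ↔ X) ↔ W)): β-rule — branch into T ¬Y, T ((¬¬Z ↔ X) ↔ W)  //  F ¬Y, F ((¬¬Z ↔ X) ↔ W).
          branch 1.1.1 (add T ¬Y, T ((¬¬Z ↔ X) ↔ W)):
            T ((¬¬Z ↔ X) ↔ W): β-rule — branch into T (¬¬Z ↔ X), T W  //  F (¬¬Z ↔ X), F W.
              branch 1.1.1.1 (add T (¬¬Z ↔ X), T W):
                T (¬¬Z ↔ X): β-rule — branch into T ¬¬Z, T X  //  F ¬¬Z, F X.
                  branch 1.1.1.1.1 (add T ¬¬Z, T X):
                    × closes — contains both X and ¬X.
                  branch 1.1.1.1.2 (add F ¬¬Z, F X):
                    F ¬¬Z: drop double negation, giving F Z.
                    ○ open, literals {W=1, X=0, Y=0, Z=0}.
              branch 1.1.1.2 (add F (¬¬Z ↔ X), F W):
                F (¬¬Z ↔ X): β-rule — branch into T ¬¬Z, F X  //  F ¬¬Z, T X.
                  branch 1.1.1.2.1 (add T ¬¬Z, F X):
                    T ¬¬Z: drop double negation, giving T Z.
                    ○ open, literals {W=0, X=0, Y=0, Z=1}.
                  branch 1.1.1.2.2 (add F ¬¬Z, T X):
                    × closes — contains both X and ¬X.
          branch 1.1.2 (add F ¬Y, F ((¬¬Z ↔ X) ↔ W)):
            F ((¬¬Z ↔ X) ↔ W): β-rule — branch into T (¬¬Z ↔ X), F W  //  F (¬¬Z ↔ X), T W.
              branch 1.1.2.1 (add T (¬¬Z ↔ X), F W):
                T (¬¬Z ↔ X): β-rule — branch into T ¬¬Z, T X  //  F ¬¬Z, F X.
                  branch 1.1.2.1.1 (add T ¬¬Z, T X):
                    × closes — contains both X and ¬X.
                  branch 1.1.2.1.2 (add F ¬¬Z, F X):
                    F ¬¬Z: drop double negation, giving F Z.
                    ○ open, literals {W=0, X=0, Y=1, Z=0}.
              branch 1.1.2.2 (add F (¬¬Z ↔ X), T W):
                F (¬¬Z ↔ X): β-rule — branch into T ¬¬Z, F X  //  F ¬¬Z, T X.
                  branch 1.1.2.2.1 (add T ¬¬Z, F X):
                    T ¬¬Z: drop double negation, giving T Z.
                    ○ open, literals {W=1, X=0, Y=1, Z=1}.
                  branch 1.1.2.2.2 (add F ¬¬Z, T X):
                    × closes — contains both X and ¬X.
      branch 1.2 (add F (¬Y ↔ ((¬¬Z ↔ X) ↔ W)), T X):
        F (¬Y ↔ ((¬¬Z ↔ X) ↔ W)): β-rule — branch into T ¬Y, F ((¬¬Z ↔ X) ↔ W)  //  F ¬Y, T ((¬¬Z ↔ X) ↔ W).
          branch 1.2.1 (add T ¬Y, F ((¬¬Z ↔ X) ↔ W)):
            F ((¬¬Z ↔ X) ↔ W): β-rule — branch into T (¬¬Z ↔ X), F W  //  F (¬¬Z ↔ X), T W.
              branch 1.2.1.1 (add T (¬¬Z ↔ X), F W):
                T (¬¬Z ↔ X): β-rule — branch into T ¬¬Z, T X  //  F ¬¬Z, F X.
                  branch 1.2.1.1.1 (add T ¬¬Z, T X):
                    T ¬¬Z: drop double negation, giving T Z.
                    ○ open, literals {W=0, X=1, Y=0, Z=1}.
                  branch 1.2.1.1.2 (add F ¬¬Z, F X):
                    × closes — contains both X and ¬X.
              branch 1.2.1.2 (add F (¬¬Z ↔ X), T W):
                F (¬¬Z ↔ X): β-rule — branch into T ¬¬Z, F X  //  F ¬¬Z, T X.
                  branch 1.2.1.2.1 (add T ¬¬Z, F X):
                    × closes — contains both X and ¬X.
                  branch 1.2.1.2.2 (add F ¬¬Z, T X):
                    F ¬¬Z: drop double negation, giving F Z.
                    ○ open, literals {W=1, X=1, Y=0, Z=0}.
          branch 1.2.2 (add F ¬Y, T ((¬¬Z ↔ X) ↔ W)):
            T ((¬¬Z ↔ X) ↔ W): β-rule — branch into T (¬¬Z ↔ X), T W  //  F (¬¬Z ↔ X), F W.
              branch 1.2.2.1 (add T (¬¬Z ↔ X), T W):
                T (¬¬Z ↔ X): β-rule — branch into T ¬¬Z, T X  //  F ¬¬Z, F X.
                  branch 1.2.2.1.1 (add T ¬¬Z, T X):
                    T ¬¬Z: drop double negation, giving T Z.
                    ○ open, literals {W=1, X=1, Y=1, Z=1}.
                  branch 1.2.2.1.2 (add F ¬¬Z, F X):
                    × closes — contains both X and ¬X.
              branch 1.2.2.2 (add F (¬¬Z ↔ X), F W):
                F (¬¬Z ↔ X): β-rule — branch into T ¬¬Z, F X  //  F ¬¬Z, T X.
                  branch 1.2.2.2.1 (add T ¬¬Z, F X):
                    × closes — contains both X and ¬X.
                  branch 1.2.2.2.2 (add F ¬¬Z, T X):
                    F ¬¬Z: drop double negation, giving F Z.
                    ○ open, literals {W=0, X=1, Y=1, Z=0}.
  branch 2 (add T (¬Z ∨ ((Z ∧ ¬V) ∧ Y))):
    T (¬Z ∨ ((Z ∧ ¬V) ∧ Y)): β-rule — branch into T ¬Z  //  T ((Z ∧ ¬V) ∧ Y).
      branch 2.1 (add T ¬Z):
        ○ open, literals {Z=0}.
      branch 2.2 (add T ((Z ∧ ¬V) ∧ Y)):
        T ((Z ∧ ¬V) ∧ Y): α-rule — add T (Z ∧ ¬V), T Y.
        T (Z ∧ ¬V): α-rule — add T Z, T ¬V.
        ○ open, literals {V=0, Y=1, Z=1}.
8 branches closed, 10 open.
Each open branch fixes some atoms; the unmentioned ones are free. Counting distinct full assignments: branch {W=1, X=0, Y=0, Z=0} (V) contributes 2 new; branch {W=0, X=0, Y=0, Z=1} (V) contributes 2 new; branch {W=0, X=0, Y=1, Z=0} (V) contributes 2 new; branch {W=1, X=0, Y=1, Z=1} (V) contributes 2 new; branch {W=0, X=1, Y=0, Z=1} (V) contributes 2 new; branch {W=1, X=1, Y=0, Z=0} (V) contributes 2 new; branch {W=1, X=1, Y=1, Z=1} (V) contributes 2 new; branch {W=0, X=1, Y=1, Z=0} (V) contributes 2 new; branch {Z=0} (X, Y, W, V) contributes 8 new; branch {V=0, Y=1, Z=1} (X, W) contributes 2 new. Total: 26.

26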